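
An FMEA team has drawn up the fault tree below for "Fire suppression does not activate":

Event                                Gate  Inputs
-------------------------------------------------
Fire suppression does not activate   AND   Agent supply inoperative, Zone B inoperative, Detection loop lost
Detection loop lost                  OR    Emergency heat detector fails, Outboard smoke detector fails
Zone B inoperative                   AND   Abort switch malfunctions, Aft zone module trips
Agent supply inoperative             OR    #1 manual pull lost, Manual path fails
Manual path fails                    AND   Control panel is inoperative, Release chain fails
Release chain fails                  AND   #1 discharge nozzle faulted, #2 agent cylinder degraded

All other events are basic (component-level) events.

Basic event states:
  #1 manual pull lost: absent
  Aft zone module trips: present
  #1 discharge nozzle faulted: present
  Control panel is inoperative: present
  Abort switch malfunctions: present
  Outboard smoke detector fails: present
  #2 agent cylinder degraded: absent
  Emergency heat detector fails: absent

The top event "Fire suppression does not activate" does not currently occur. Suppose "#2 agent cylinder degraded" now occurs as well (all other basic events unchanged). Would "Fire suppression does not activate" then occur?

Counterfactual: set "#2 agent cylinder degraded" to occurred.
Release chain fails [AND]: #1 discharge nozzle faulted=occurs, #2 agent cylinder degraded=occurs → all inputs occur → occurs.
Manual path fails [AND]: Control panel is inoperative=occurs, Release chain fails=occurs → all inputs occur → occurs.
Agent supply inoperative [OR]: #1 manual pull lost=not, Manual path fails=occurs → at least one input occurs → occurs.
Zone B inoperative [AND]: Abort switch malfunctions=occurs, Aft zone module trips=occurs → all inputs occur → occurs.
Detection loop lost [OR]: Emergency heat detector fails=not, Outboard smoke detector fails=occurs → at least one input occurs → occurs.
Fire suppression does not activate [AND]: Agent supply inoperative=occurs, Zone B inoperative=occurs, Detection loop lost=occurs → all inputs occur → occurs.

Yes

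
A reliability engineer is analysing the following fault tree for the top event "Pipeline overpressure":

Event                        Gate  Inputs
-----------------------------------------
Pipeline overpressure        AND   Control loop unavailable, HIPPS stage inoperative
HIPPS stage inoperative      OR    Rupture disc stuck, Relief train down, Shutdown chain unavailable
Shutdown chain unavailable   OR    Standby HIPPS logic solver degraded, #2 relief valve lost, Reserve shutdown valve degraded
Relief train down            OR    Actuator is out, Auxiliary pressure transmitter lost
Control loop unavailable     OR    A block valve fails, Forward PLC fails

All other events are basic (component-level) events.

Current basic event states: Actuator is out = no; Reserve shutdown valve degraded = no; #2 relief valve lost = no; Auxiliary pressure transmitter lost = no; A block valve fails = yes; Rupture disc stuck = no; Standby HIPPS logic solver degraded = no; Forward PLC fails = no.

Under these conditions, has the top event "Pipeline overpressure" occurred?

No

Control loop unavailable [OR]: A block valve fails=occurs, Forward PLC fails=not → at least one input occurs → occurs.
Relief train down [OR]: Actuator is out=not, Auxiliary pressure transmitter lost=not → no input occurs → does not occur.
Shutdown chain unavailable [OR]: Standby HIPPS logic solver degraded=not, #2 relief valve lost=not, Reserve shutdown valve degraded=not → no input occurs → does not occur.
HIPPS stage inoperative [OR]: Rupture disc stuck=not, Relief train down=not, Shutdown chain unavailable=not → no input occurs → does not occur.
Pipeline overpressure [AND]: Control loop unavailable=occurs, HIPPS stage inoperative=not → not all inputs occur → does not occur.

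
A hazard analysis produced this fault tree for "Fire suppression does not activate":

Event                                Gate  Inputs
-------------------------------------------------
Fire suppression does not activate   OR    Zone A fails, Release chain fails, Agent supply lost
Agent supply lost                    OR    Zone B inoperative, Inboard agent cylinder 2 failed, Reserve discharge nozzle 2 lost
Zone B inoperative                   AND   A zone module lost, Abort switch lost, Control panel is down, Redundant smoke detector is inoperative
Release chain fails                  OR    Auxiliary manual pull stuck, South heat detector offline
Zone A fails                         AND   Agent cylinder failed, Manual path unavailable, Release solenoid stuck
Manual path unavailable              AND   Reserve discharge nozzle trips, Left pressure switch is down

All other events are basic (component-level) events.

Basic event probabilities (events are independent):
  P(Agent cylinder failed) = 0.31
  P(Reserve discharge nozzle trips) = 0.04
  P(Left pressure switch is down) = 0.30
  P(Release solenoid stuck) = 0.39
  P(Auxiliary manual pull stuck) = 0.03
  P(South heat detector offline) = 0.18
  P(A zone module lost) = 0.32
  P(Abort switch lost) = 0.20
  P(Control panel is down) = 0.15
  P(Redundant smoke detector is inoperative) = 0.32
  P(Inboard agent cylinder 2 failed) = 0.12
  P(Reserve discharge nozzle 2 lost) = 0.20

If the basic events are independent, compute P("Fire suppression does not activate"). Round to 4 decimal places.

P(Manual path unavailable) [AND] = 0.04 × 0.30 = 0.012000
P(Zone A fails) [AND] = 0.31 × 0.012000 × 0.39 = 0.001451
P(Release chain fails) [OR] = 1 − (1−0.03) × (1−0.18) = 0.204600
P(Zone B inoperative) [AND] = 0.32 × 0.20 × 0.15 × 0.32 = 0.003072
P(Agent supply lost) [OR] = 1 − (1−0.003072) × (1−0.12) × (1−0.20) = 0.298163
P(Fire suppression does not activate) [OR] = 1 − (1−0.001451) × (1−0.204600) × (1−0.298163) = 0.442569
Rounded to 4 decimal places: P(Fire suppression does not activate) ≈ 0.4426.

0.4426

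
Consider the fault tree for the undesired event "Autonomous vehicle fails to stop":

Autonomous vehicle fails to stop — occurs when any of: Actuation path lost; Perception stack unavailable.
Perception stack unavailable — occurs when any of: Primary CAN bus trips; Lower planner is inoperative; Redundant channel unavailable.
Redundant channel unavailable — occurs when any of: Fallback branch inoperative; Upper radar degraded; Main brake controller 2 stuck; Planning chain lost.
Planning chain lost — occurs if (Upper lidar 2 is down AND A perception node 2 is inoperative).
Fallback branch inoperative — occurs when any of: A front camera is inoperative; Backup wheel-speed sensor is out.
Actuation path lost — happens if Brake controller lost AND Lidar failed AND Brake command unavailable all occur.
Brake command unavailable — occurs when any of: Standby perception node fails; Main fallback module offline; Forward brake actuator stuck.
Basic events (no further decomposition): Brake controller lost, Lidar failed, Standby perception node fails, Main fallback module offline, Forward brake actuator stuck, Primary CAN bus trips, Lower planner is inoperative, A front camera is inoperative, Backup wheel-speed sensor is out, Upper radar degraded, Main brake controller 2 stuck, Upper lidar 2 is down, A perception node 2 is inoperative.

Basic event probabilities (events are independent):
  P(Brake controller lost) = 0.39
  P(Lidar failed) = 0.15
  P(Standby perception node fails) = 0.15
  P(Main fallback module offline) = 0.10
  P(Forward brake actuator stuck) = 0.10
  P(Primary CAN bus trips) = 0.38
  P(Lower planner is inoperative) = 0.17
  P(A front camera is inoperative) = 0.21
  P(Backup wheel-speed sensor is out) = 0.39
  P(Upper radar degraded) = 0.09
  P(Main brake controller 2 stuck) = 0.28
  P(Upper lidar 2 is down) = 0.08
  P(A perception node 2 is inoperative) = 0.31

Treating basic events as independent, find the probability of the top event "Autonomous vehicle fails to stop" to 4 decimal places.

P(Brake command unavailable) [OR] = 1 − (1−0.15) × (1−0.10) × (1−0.10) = 0.311500
P(Actuation path lost) [AND] = 0.39 × 0.15 × 0.311500 = 0.018223
P(Fallback branch inoperative) [OR] = 1 − (1−0.21) × (1−0.39) = 0.518100
P(Planning chain lost) [AND] = 0.08 × 0.31 = 0.024800
P(Redundant channel unavailable) [OR] = 1 − (1−0.518100) × (1−0.09) × (1−0.28) × (1−0.024800) = 0.692089
P(Perception stack unavailable) [OR] = 1 − (1−0.38) × (1−0.17) × (1−0.692089) = 0.841549
P(Autonomous vehicle fails to stop) [OR] = 1 − (1−0.018223) × (1−0.841549) = 0.844436
Rounded to 4 decimal places: P(Autonomous vehicle fails to stop) ≈ 0.8444.

0.8444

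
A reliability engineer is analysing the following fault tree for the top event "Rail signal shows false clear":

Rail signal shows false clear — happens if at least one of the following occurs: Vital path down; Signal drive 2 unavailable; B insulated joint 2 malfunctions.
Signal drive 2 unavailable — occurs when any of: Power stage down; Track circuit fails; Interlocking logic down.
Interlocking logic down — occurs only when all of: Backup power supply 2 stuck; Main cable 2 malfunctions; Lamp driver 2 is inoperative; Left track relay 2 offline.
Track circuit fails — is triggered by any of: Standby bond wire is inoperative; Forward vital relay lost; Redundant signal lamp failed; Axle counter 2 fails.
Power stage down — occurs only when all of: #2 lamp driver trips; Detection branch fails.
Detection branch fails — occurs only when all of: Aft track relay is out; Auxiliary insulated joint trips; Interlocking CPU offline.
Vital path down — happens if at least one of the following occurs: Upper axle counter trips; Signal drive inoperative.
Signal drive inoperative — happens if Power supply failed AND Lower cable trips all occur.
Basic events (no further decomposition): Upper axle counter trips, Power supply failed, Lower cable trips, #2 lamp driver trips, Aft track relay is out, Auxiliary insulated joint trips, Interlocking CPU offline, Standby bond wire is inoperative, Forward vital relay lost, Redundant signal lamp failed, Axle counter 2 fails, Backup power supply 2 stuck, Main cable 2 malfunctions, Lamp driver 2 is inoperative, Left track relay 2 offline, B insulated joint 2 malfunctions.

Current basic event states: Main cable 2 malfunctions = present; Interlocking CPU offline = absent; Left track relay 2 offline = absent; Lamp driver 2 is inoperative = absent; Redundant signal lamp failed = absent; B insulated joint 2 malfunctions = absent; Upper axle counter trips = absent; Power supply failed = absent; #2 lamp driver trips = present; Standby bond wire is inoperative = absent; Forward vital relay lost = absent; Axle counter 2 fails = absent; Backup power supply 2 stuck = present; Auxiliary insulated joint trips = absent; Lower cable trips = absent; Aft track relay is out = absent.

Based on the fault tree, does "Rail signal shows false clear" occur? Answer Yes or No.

Signal drive inoperative [AND]: Power supply failed=not, Lower cable trips=not → not all inputs occur → does not occur.
Vital path down [OR]: Upper axle counter trips=not, Signal drive inoperative=not → no input occurs → does not occur.
Detection branch fails [AND]: Aft track relay is out=not, Auxiliary insulated joint trips=not, Interlocking CPU offline=not → not all inputs occur → does not occur.
Power stage down [AND]: #2 lamp driver trips=occurs, Detection branch fails=not → not all inputs occur → does not occur.
Track circuit fails [OR]: Standby bond wire is inoperative=not, Forward vital relay lost=not, Redundant signal lamp failed=not, Axle counter 2 fails=not → no input occurs → does not occur.
Interlocking logic down [AND]: Backup power supply 2 stuck=occurs, Main cable 2 malfunctions=occurs, Lamp driver 2 is inoperative=not, Left track relay 2 offline=not → not all inputs occur → does not occur.
Signal drive 2 unavailable [OR]: Power stage down=not, Track circuit fails=not, Interlocking logic down=not → no input occurs → does not occur.
Rail signal shows false clear [OR]: Vital path down=not, Signal drive 2 unavailable=not, B insulated joint 2 malfunctions=not → no input occurs → does not occur.

No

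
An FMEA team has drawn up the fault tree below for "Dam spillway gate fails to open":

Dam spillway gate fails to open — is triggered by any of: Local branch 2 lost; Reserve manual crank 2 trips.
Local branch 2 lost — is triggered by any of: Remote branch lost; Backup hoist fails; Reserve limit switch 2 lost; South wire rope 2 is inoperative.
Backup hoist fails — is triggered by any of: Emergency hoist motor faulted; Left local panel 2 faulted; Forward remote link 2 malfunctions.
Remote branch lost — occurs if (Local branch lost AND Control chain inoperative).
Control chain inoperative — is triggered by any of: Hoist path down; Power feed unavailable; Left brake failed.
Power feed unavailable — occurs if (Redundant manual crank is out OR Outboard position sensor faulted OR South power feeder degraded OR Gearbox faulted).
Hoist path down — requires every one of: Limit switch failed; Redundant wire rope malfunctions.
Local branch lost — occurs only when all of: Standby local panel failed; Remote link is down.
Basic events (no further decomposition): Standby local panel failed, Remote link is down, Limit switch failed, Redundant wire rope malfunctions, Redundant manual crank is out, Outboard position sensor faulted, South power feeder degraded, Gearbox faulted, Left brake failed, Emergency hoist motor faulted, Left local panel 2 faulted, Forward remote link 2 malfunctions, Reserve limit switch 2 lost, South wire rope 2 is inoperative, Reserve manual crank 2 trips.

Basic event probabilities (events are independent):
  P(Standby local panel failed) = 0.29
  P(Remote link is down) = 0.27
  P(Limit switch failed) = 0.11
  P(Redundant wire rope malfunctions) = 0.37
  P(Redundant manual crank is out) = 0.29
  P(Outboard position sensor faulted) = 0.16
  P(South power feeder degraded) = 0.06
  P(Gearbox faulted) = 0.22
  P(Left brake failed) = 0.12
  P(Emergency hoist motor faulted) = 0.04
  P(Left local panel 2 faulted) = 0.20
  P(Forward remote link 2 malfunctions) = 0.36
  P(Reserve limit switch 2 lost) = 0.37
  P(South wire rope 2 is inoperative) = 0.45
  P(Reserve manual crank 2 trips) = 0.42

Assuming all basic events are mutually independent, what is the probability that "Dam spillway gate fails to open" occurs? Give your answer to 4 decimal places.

0.9061

P(Local branch lost) [AND] = 0.29 × 0.27 = 0.078300
P(Hoist path down) [AND] = 0.11 × 0.37 = 0.040700
P(Power feed unavailable) [OR] = 1 − (1−0.29) × (1−0.16) × (1−0.06) × (1−0.22) = 0.562720
P(Control chain inoperative) [OR] = 1 − (1−0.040700) × (1−0.562720) × (1−0.12) = 0.630855
P(Remote branch lost) [AND] = 0.078300 × 0.630855 = 0.049396
P(Backup hoist fails) [OR] = 1 − (1−0.04) × (1−0.20) × (1−0.36) = 0.508480
P(Local branch 2 lost) [OR] = 1 − (1−0.049396) × (1−0.508480) × (1−0.37) × (1−0.45) = 0.838101
P(Dam spillway gate fails to open) [OR] = 1 − (1−0.838101) × (1−0.42) = 0.906099
Rounded to 4 decimal places: P(Dam spillway gate fails to open) ≈ 0.9061.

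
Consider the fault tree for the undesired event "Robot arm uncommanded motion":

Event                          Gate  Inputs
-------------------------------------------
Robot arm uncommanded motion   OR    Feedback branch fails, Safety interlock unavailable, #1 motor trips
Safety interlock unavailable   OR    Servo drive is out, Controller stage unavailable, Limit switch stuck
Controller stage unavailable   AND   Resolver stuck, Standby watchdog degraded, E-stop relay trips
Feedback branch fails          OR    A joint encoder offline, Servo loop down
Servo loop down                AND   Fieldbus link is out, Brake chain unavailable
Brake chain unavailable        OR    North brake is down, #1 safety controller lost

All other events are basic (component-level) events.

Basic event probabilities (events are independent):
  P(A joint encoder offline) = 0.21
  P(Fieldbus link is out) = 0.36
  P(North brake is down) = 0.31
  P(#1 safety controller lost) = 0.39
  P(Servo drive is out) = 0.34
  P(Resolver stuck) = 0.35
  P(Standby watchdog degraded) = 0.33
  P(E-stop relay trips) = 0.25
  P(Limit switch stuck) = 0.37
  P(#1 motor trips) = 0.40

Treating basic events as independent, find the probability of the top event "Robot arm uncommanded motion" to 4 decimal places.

P(Brake chain unavailable) [OR] = 1 − (1−0.31) × (1−0.39) = 0.579100
P(Servo loop down) [AND] = 0.36 × 0.579100 = 0.208476
P(Feedback branch fails) [OR] = 1 − (1−0.21) × (1−0.208476) = 0.374696
P(Controller stage unavailable) [AND] = 0.35 × 0.33 × 0.25 = 0.028875
P(Safety interlock unavailable) [OR] = 1 − (1−0.34) × (1−0.028875) × (1−0.37) = 0.596206
P(Robot arm uncommanded motion) [OR] = 1 − (1−0.374696) × (1−0.596206) × (1−0.40) = 0.848504
Rounded to 4 decimal places: P(Robot arm uncommanded motion) ≈ 0.8485.

0.8485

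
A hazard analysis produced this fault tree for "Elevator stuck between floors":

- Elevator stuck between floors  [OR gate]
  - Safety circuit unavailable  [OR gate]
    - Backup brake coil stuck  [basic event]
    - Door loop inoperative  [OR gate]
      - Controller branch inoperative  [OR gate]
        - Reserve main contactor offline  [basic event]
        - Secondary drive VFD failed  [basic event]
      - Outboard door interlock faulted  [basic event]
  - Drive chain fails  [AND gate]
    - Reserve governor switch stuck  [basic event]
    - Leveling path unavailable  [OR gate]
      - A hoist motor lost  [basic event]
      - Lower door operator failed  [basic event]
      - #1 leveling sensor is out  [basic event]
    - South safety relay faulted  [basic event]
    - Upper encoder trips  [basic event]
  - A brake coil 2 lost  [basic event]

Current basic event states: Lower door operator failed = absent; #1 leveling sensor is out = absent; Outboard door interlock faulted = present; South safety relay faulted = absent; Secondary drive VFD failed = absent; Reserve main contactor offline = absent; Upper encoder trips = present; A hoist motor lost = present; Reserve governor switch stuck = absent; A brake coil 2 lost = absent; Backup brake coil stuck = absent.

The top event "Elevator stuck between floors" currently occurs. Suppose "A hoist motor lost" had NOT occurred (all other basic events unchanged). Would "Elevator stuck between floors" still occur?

Yes

Counterfactual: set "A hoist motor lost" to not occurred.
Controller branch inoperative [OR]: Reserve main contactor offline=not, Secondary drive VFD failed=not → no input occurs → does not occur.
Door loop inoperative [OR]: Controller branch inoperative=not, Outboard door interlock faulted=occurs → at least one input occurs → occurs.
Safety circuit unavailable [OR]: Backup brake coil stuck=not, Door loop inoperative=occurs → at least one input occurs → occurs.
Leveling path unavailable [OR]: A hoist motor lost=not, Lower door operator failed=not, #1 leveling sensor is out=not → no input occurs → does not occur.
Drive chain fails [AND]: Reserve governor switch stuck=not, Leveling path unavailable=not, South safety relay faulted=not, Upper encoder trips=occurs → not all inputs occur → does not occur.
Elevator stuck between floors [OR]: Safety circuit unavailable=occurs, Drive chain fails=not, A brake coil 2 lost=not → at least one input occurs → occurs.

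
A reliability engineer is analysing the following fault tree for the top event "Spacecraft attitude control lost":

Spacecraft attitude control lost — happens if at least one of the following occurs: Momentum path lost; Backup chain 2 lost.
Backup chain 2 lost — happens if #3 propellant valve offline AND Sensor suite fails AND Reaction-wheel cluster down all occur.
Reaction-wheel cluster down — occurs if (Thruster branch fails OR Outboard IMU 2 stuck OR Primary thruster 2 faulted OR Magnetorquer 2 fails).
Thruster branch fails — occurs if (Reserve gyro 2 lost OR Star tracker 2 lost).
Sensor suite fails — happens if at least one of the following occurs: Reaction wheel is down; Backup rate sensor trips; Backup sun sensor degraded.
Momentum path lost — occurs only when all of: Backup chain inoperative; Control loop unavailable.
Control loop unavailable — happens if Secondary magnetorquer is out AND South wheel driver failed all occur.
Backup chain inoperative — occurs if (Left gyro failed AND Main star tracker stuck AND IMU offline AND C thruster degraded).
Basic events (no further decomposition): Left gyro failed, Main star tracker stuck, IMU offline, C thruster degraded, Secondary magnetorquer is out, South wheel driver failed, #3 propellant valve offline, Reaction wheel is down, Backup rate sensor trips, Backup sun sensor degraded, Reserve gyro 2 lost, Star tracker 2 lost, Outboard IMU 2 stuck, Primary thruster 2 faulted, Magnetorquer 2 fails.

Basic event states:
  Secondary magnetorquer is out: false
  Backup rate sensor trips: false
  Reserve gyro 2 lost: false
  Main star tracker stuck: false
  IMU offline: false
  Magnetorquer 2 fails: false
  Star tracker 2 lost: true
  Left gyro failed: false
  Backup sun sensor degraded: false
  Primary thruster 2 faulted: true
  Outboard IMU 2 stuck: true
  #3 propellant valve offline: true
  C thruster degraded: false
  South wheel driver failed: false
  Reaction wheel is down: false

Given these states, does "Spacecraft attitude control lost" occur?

Backup chain inoperative [AND]: Left gyro failed=not, Main star tracker stuck=not, IMU offline=not, C thruster degraded=not → not all inputs occur → does not occur.
Control loop unavailable [AND]: Secondary magnetorquer is out=not, South wheel driver failed=not → not all inputs occur → does not occur.
Momentum path lost [AND]: Backup chain inoperative=not, Control loop unavailable=not → not all inputs occur → does not occur.
Sensor suite fails [OR]: Reaction wheel is down=not, Backup rate sensor trips=not, Backup sun sensor degraded=not → no input occurs → does not occur.
Thruster branch fails [OR]: Reserve gyro 2 lost=not, Star tracker 2 lost=occurs → at least one input occurs → occurs.
Reaction-wheel cluster down [OR]: Thruster branch fails=occurs, Outboard IMU 2 stuck=occurs, Primary thruster 2 faulted=occurs, Magnetorquer 2 fails=not → at least one input occurs → occurs.
Backup chain 2 lost [AND]: #3 propellant valve offline=occurs, Sensor suite fails=not, Reaction-wheel cluster down=occurs → not all inputs occur → does not occur.
Spacecraft attitude control lost [OR]: Momentum path lost=not, Backup chain 2 lost=not → no input occurs → does not occur.

No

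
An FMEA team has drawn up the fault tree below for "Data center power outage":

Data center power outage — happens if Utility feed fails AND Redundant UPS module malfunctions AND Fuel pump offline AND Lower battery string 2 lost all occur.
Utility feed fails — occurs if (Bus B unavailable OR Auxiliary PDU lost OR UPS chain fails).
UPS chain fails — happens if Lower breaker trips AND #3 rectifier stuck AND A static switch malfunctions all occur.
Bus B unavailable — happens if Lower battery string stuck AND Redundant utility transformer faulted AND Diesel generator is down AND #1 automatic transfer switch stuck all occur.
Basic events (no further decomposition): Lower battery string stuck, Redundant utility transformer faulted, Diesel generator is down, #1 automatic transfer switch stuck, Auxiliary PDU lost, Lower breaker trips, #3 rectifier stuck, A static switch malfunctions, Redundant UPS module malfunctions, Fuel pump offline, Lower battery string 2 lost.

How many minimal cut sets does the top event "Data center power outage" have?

Bus B unavailable [AND]: one cut set from each child combined → 1 × 1 × 1 × 1 = 1 cut set(s).
UPS chain fails [AND]: one cut set from each child combined → 1 × 1 × 1 = 1 cut set(s).
Utility feed fails [OR]: union of children's cut sets → 3 cut set(s).
Data center power outage [AND]: one cut set from each child combined → 3 × 1 × 1 × 1 = 3 cut set(s).
Minimal cut sets: {#1 automatic transfer switch stuck, Diesel generator is down, Fuel pump offline, Lower battery string 2 lost, Lower battery string stuck, Redundant UPS module malfunctions, Redundant utility transformer faulted}; {Auxiliary PDU lost, Fuel pump offline, Lower battery string 2 lost, Redundant UPS module malfunctions}; {#3 rectifier stuck, A static switch malfunctions, Fuel pump offline, Lower battery string 2 lost, Lower breaker trips, Redundant UPS module malfunctions}.

3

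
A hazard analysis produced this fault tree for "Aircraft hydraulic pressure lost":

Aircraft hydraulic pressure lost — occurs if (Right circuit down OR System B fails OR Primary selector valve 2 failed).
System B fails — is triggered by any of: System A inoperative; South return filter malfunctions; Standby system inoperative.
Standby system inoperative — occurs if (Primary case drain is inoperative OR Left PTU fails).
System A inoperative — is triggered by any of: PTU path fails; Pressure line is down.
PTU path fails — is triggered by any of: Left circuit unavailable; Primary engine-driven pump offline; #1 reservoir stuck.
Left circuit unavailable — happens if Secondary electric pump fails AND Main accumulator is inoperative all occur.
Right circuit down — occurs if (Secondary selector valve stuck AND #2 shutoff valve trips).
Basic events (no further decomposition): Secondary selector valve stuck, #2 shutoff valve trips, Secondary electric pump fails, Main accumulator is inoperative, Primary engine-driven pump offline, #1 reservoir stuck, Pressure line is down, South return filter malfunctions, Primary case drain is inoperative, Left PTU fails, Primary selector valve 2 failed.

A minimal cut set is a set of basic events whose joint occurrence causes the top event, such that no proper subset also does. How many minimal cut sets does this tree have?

9

Right circuit down [AND]: one cut set from each child combined → 1 × 1 = 1 cut set(s).
Left circuit unavailable [AND]: one cut set from each child combined → 1 × 1 = 1 cut set(s).
PTU path fails [OR]: union of children's cut sets → 3 cut set(s).
System A inoperative [OR]: union of children's cut sets → 4 cut set(s).
Standby system inoperative [OR]: union of children's cut sets → 2 cut set(s).
System B fails [OR]: union of children's cut sets → 7 cut set(s).
Aircraft hydraulic pressure lost [OR]: union of children's cut sets → 9 cut set(s).
Minimal cut sets: {#2 shutoff valve trips, Secondary selector valve stuck}; {Main accumulator is inoperative, Secondary electric pump fails}; {Primary engine-driven pump offline}; {#1 reservoir stuck}; {Pressure line is down}; {South return filter malfunctions}; {Primary case drain is inoperative}; {Left PTU fails}; {Primary selector valve 2 failed}.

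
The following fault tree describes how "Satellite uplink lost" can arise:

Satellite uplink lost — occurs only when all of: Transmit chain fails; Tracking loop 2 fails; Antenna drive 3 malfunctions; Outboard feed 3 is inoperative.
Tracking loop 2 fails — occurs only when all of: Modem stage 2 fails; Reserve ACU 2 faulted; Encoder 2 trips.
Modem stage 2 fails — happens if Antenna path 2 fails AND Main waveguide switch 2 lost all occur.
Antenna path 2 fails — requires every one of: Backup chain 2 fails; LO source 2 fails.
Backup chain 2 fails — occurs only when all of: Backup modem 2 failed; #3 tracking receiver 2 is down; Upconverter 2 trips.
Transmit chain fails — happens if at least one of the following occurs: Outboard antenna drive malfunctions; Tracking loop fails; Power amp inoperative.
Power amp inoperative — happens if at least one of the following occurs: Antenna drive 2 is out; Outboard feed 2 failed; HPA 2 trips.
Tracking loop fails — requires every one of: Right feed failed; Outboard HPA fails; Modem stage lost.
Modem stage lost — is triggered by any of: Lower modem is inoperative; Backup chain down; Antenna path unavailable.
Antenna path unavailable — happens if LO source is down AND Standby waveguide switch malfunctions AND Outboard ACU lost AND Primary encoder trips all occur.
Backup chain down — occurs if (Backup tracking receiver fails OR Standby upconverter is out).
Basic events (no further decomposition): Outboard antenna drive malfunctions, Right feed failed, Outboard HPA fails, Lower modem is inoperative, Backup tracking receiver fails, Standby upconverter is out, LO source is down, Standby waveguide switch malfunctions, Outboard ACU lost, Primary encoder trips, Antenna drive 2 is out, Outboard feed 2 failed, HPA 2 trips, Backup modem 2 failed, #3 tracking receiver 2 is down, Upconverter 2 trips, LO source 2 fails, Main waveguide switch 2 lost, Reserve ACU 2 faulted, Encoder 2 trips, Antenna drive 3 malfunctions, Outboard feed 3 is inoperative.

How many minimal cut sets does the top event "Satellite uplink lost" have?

Backup chain down [OR]: union of children's cut sets → 2 cut set(s).
Antenna path unavailable [AND]: one cut set from each child combined → 1 × 1 × 1 × 1 = 1 cut set(s).
Modem stage lost [OR]: union of children's cut sets → 4 cut set(s).
Tracking loop fails [AND]: one cut set from each child combined → 1 × 1 × 4 = 4 cut set(s).
Power amp inoperative [OR]: union of children's cut sets → 3 cut set(s).
Transmit chain fails [OR]: union of children's cut sets → 8 cut set(s).
Backup chain 2 fails [AND]: one cut set from each child combined → 1 × 1 × 1 = 1 cut set(s).
Antenna path 2 fails [AND]: one cut set from each child combined → 1 × 1 = 1 cut set(s).
Modem stage 2 fails [AND]: one cut set from each child combined → 1 × 1 = 1 cut set(s).
Tracking loop 2 fails [AND]: one cut set from each child combined → 1 × 1 × 1 = 1 cut set(s).
Satellite uplink lost [AND]: one cut set from each child combined → 8 × 1 × 1 × 1 = 8 cut set(s).
Minimal cut sets: {#3 tracking receiver 2 is down, Antenna drive 3 malfunctions, Backup modem 2 failed, Encoder 2 trips, LO source 2 fails, Main waveguide switch 2 lost, Outboard antenna drive malfunctions, Outboard feed 3 is inoperative, Reserve ACU 2 faulted, Upconverter 2 trips}; {#3 tracking receiver 2 is down, Antenna drive 3 malfunctions, Backup modem 2 failed, Encoder 2 trips, LO source 2 fails, Lower modem is inoperative, Main waveguide switch 2 lost, Outboard HPA fails, Outboard feed 3 is inoperative, Reserve ACU 2 faulted, Right feed failed, Upconverter 2 trips}; {#3 tracking receiver 2 is down, Antenna drive 3 malfunctions, Backup modem 2 failed, Backup tracking receiver fails, Encoder 2 trips, LO source 2 fails, Main waveguide switch 2 lost, Outboard HPA fails, Outboard feed 3 is inoperative, Reserve ACU 2 faulted, Right feed failed, Upconverter 2 trips}; {#3 tracking receiver 2 is down, Antenna drive 3 malfunctions, Backup modem 2 failed, Encoder 2 trips, LO source 2 fails, Main waveguide switch 2 lost, Outboard HPA fails, Outboard feed 3 is inoperative, Reserve ACU 2 faulted, Right feed failed, Standby upconverter is out, Upconverter 2 trips}; {#3 tracking receiver 2 is down, Antenna drive 3 malfunctions, Backup modem 2 failed, Encoder 2 trips, LO source 2 fails, LO source is down, Main waveguide switch 2 lost, Outboard ACU lost, Outboard HPA fails, Outboard feed 3 is inoperative, Primary encoder trips, Reserve ACU 2 faulted, Right feed failed, Standby waveguide switch malfunctions, Upconverter 2 trips}; {#3 tracking receiver 2 is down, Antenna drive 2 is out, Antenna drive 3 malfunctions, Backup modem 2 failed, Encoder 2 trips, LO source 2 fails, Main waveguide switch 2 lost, Outboard feed 3 is inoperative, Reserve ACU 2 faulted, Upconverter 2 trips}; {#3 tracking receiver 2 is down, Antenna drive 3 malfunctions, Backup modem 2 failed, Encoder 2 trips, LO source 2 fails, Main waveguide switch 2 lost, Outboard feed 2 failed, Outboard feed 3 is inoperative, Reserve ACU 2 faulted, Upconverter 2 trips}; {#3 tracking receiver 2 is down, Antenna drive 3 malfunctions, Backup modem 2 failed, Encoder 2 trips, HPA 2 trips, LO source 2 fails, Main waveguide switch 2 lost, Outboard feed 3 is inoperative, Reserve ACU 2 faulted, Upconverter 2 trips}.

8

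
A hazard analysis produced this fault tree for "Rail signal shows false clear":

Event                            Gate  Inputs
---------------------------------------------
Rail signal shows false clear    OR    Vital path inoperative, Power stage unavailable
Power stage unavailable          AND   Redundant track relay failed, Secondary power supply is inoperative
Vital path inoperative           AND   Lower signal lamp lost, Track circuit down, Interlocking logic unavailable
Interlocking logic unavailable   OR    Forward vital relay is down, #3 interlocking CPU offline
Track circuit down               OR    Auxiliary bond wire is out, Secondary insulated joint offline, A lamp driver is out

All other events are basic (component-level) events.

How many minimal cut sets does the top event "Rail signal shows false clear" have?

7

Track circuit down [OR]: union of children's cut sets → 3 cut set(s).
Interlocking logic unavailable [OR]: union of children's cut sets → 2 cut set(s).
Vital path inoperative [AND]: one cut set from each child combined → 1 × 3 × 2 = 6 cut set(s).
Power stage unavailable [AND]: one cut set from each child combined → 1 × 1 = 1 cut set(s).
Rail signal shows false clear [OR]: union of children's cut sets → 7 cut set(s).
Minimal cut sets: {Auxiliary bond wire is out, Forward vital relay is down, Lower signal lamp lost}; {#3 interlocking CPU offline, Auxiliary bond wire is out, Lower signal lamp lost}; {Forward vital relay is down, Lower signal lamp lost, Secondary insulated joint offline}; {#3 interlocking CPU offline, Lower signal lamp lost, Secondary insulated joint offline}; {A lamp driver is out, Forward vital relay is down, Lower signal lamp lost}; {#3 interlocking CPU offline, A lamp driver is out, Lower signal lamp lost}; {Redundant track relay failed, Secondary power supply is inoperative}.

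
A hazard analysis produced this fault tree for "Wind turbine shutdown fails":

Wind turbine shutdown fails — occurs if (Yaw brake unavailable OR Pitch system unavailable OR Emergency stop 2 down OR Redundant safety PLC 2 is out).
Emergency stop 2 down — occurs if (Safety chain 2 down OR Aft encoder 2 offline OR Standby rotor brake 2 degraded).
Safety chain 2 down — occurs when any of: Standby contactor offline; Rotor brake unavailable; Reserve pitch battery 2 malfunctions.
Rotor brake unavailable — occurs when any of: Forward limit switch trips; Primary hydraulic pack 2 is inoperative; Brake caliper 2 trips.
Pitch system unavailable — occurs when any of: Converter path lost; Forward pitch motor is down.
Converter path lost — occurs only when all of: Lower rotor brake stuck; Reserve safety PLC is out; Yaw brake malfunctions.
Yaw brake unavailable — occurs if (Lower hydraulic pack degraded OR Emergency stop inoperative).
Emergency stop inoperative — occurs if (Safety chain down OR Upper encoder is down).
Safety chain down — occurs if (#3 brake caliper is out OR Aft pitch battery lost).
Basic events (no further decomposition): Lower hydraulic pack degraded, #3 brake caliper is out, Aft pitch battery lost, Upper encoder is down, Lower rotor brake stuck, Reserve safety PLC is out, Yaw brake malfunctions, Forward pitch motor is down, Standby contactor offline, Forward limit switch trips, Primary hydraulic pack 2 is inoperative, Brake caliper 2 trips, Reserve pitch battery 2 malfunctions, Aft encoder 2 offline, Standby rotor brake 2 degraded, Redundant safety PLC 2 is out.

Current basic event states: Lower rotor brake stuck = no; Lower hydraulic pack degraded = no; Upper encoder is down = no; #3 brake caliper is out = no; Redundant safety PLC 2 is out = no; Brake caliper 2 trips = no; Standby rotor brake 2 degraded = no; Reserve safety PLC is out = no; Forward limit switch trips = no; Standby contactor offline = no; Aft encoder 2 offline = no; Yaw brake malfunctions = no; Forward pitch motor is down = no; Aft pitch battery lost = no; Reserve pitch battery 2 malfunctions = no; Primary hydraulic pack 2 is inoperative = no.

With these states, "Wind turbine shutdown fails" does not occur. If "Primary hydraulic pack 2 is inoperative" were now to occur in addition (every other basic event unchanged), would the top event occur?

Counterfactual: set "Primary hydraulic pack 2 is inoperative" to occurred.
Safety chain down [OR]: #3 brake caliper is out=not, Aft pitch battery lost=not → no input occurs → does not occur.
Emergency stop inoperative [OR]: Safety chain down=not, Upper encoder is down=not → no input occurs → does not occur.
Yaw brake unavailable [OR]: Lower hydraulic pack degraded=not, Emergency stop inoperative=not → no input occurs → does not occur.
Converter path lost [AND]: Lower rotor brake stuck=not, Reserve safety PLC is out=not, Yaw brake malfunctions=not → not all inputs occur → does not occur.
Pitch system unavailable [OR]: Converter path lost=not, Forward pitch motor is down=not → no input occurs → does not occur.
Rotor brake unavailable [OR]: Forward limit switch trips=not, Primary hydraulic pack 2 is inoperative=occurs, Brake caliper 2 trips=not → at least one input occurs → occurs.
Safety chain 2 down [OR]: Standby contactor offline=not, Rotor brake unavailable=occurs, Reserve pitch battery 2 malfunctions=not → at least one input occurs → occurs.
Emergency stop 2 down [OR]: Safety chain 2 down=occurs, Aft encoder 2 offline=not, Standby rotor brake 2 degraded=not → at least one input occurs → occurs.
Wind turbine shutdown fails [OR]: Yaw brake unavailable=not, Pitch system unavailable=not, Emergency stop 2 down=occurs, Redundant safety PLC 2 is out=not → at least one input occurs → occurs.

Yes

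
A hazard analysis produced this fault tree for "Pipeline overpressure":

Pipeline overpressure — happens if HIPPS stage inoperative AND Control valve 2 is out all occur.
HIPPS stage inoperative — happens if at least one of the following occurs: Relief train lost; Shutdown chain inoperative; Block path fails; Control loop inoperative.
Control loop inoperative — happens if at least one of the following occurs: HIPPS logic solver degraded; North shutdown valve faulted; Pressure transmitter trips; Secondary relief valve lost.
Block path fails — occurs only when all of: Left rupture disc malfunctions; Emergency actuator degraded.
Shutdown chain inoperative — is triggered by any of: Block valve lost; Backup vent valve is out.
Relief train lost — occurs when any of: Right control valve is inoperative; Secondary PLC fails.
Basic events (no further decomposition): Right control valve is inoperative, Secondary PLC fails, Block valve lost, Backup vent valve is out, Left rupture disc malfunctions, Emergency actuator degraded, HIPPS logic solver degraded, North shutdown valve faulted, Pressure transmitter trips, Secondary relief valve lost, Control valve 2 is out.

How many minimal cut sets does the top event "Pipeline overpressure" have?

9

Relief train lost [OR]: union of children's cut sets → 2 cut set(s).
Shutdown chain inoperative [OR]: union of children's cut sets → 2 cut set(s).
Block path fails [AND]: one cut set from each child combined → 1 × 1 = 1 cut set(s).
Control loop inoperative [OR]: union of children's cut sets → 4 cut set(s).
HIPPS stage inoperative [OR]: union of children's cut sets → 9 cut set(s).
Pipeline overpressure [AND]: one cut set from each child combined → 9 × 1 = 9 cut set(s).
Minimal cut sets: {Control valve 2 is out, Right control valve is inoperative}; {Control valve 2 is out, Secondary PLC fails}; {Block valve lost, Control valve 2 is out}; {Backup vent valve is out, Control valve 2 is out}; {Control valve 2 is out, Emergency actuator degraded, Left rupture disc malfunctions}; {Control valve 2 is out, HIPPS logic solver degraded}; {Control valve 2 is out, North shutdown valve faulted}; {Control valve 2 is out, Pressure transmitter trips}; {Control valve 2 is out, Secondary relief valve lost}.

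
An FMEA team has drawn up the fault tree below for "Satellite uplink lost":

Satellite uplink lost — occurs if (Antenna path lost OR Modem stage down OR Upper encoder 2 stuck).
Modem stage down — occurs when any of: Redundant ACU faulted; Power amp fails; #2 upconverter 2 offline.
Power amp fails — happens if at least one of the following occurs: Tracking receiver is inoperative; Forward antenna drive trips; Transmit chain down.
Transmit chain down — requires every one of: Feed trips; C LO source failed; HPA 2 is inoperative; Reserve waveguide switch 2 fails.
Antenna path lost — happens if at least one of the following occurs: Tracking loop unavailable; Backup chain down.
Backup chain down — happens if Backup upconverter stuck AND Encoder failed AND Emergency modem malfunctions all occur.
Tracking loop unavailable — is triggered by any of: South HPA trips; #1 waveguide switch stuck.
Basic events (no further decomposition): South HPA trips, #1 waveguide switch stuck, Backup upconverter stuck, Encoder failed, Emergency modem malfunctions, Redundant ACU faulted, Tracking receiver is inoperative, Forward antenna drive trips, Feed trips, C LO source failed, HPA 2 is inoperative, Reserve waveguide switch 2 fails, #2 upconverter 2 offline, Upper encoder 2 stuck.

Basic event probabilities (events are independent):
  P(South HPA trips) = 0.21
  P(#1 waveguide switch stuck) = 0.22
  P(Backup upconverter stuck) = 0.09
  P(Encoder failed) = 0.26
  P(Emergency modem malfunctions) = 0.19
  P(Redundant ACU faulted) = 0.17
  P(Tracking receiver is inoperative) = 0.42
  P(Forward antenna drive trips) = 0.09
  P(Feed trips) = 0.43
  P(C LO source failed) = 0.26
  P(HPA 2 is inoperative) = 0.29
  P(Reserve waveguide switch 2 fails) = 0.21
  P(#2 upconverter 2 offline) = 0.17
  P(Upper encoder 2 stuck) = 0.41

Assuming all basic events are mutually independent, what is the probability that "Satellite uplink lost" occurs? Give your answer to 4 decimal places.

0.8693

P(Tracking loop unavailable) [OR] = 1 − (1−0.21) × (1−0.22) = 0.383800
P(Backup chain down) [AND] = 0.09 × 0.26 × 0.19 = 0.004446
P(Antenna path lost) [OR] = 1 − (1−0.383800) × (1−0.004446) = 0.386540
P(Transmit chain down) [AND] = 0.43 × 0.26 × 0.29 × 0.21 = 0.006809
P(Power amp fails) [OR] = 1 − (1−0.42) × (1−0.09) × (1−0.006809) = 0.475794
P(Modem stage down) [OR] = 1 − (1−0.17) × (1−0.475794) × (1−0.17) = 0.638874
P(Satellite uplink lost) [OR] = 1 − (1−0.386540) × (1−0.638874) × (1−0.41) = 0.869294
Rounded to 4 decimal places: P(Satellite uplink lost) ≈ 0.8693.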